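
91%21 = 7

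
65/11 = 5 + 10/11 ≈ 5.91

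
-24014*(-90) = 2161260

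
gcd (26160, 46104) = 24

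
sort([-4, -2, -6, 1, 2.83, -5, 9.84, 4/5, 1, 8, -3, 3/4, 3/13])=[-6, -5, -4, -3, -2, 3/13, 3/4, 4/5, 1, 1, 2.83, 8, 9.84]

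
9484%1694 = 1014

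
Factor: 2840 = 2^3*5^1*71^1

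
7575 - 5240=2335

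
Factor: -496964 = -1 * 2^2 * 13^1 * 19^1 * 503^1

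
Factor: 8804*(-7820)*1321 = -1*2^4*5^1*17^1*23^1*31^1*71^1*1321^1 = -90947256880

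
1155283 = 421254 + 734029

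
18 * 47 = 846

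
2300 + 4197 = 6497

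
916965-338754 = 578211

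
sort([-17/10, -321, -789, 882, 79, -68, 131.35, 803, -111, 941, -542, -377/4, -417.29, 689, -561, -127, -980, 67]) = [-980, -789, -561, -542, -417.29, -321, -127, -111, -377/4, -68, -17/10, 67, 79, 131.35, 689, 803, 882, 941]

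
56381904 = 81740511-25358607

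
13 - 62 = -49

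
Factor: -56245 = -1 * 5^1 * 7^1 * 1607^1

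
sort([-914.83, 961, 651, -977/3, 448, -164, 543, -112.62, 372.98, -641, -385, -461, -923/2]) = [-914.83, -641, -923/2, -461, -385, -977/3, -164, -112.62, 372.98, 448, 543, 651, 961]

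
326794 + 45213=372007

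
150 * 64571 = 9685650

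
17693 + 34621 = 52314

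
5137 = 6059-922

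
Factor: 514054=2^1*29^1*8863^1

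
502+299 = 801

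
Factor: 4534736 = 2^4*139^1*2039^1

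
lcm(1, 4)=4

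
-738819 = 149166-887985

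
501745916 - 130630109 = 371115807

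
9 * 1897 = 17073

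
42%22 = 20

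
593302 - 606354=-13052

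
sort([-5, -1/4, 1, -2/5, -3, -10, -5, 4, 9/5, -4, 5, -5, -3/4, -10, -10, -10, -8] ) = [-10, -10, -10, -10, -8, -5, -5, -5, -4, -3, -3/4, -2/5, -1/4, 1, 9/5, 4, 5] 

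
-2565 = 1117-3682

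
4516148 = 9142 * 494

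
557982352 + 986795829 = 1544778181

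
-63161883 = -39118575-24043308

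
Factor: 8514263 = 17^1*500839^1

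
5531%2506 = 519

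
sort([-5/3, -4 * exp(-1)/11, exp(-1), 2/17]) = [-5/3, -4 * exp(-1)/11, 2/17, exp(-1)]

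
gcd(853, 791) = 1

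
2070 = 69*30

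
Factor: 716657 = 23^1 * 31159^1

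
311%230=81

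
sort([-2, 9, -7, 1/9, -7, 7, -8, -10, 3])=[-10, -8, -7, -7, -2, 1/9, 3, 7, 9]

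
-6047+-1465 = -7512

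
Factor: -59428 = -1 * 2^2 * 83^1 * 179^1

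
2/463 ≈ 0.00432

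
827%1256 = 827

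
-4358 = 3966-8324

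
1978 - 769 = 1209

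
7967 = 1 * 7967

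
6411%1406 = 787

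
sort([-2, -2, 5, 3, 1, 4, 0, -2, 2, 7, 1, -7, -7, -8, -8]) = [-8, -8, -7, -7, -2, -2, -2, 0, 1, 1, 2, 3, 4, 5, 7]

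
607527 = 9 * 67503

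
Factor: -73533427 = -1 * 11^1 * 47^1 * 142231^1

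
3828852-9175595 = -5346743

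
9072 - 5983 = 3089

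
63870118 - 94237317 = -30367199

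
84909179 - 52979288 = 31929891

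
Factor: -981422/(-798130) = 5^(-1) * 13^1 * 37747^1 * 79813^(-1) = 490711/399065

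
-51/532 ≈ -0.0959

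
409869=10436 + 399433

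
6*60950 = 365700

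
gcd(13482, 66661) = 749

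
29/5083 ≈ 0.00571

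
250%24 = 10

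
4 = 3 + 1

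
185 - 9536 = -9351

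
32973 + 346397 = 379370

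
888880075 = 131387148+757492927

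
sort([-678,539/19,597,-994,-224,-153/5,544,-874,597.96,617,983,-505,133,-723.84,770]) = [-994,-874,-723.84,-678,-505,-224,-153/5,539/19,133,544,597,597.96,617,770,983]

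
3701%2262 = 1439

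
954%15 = 9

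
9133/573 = 15+538/573 ≈ 15.94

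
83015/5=16603=16603.00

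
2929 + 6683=9612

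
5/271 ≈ 0.0185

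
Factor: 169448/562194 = 2^2*3^(-3)*29^(-1)*59^1 = 236/783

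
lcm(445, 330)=29370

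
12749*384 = 4895616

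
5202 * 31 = 161262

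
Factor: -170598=-1*2^1*3^1*28433^1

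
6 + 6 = 12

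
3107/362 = 8+211/362 ≈ 8.58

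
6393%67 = 28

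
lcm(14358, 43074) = 43074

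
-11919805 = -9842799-2077006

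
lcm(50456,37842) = 151368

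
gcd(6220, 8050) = 10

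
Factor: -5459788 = -1 * 2^2 * 17^2 * 4723^1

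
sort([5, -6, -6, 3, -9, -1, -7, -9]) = [-9, -9, -7, -6, -6, -1, 3, 5]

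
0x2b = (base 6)111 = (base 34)19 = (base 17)29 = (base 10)43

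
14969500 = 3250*4606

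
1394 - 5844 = -4450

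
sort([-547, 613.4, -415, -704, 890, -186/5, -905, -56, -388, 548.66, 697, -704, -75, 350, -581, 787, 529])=[-905, -704, -704, -581, -547, -415, -388, -75, -56, -186/5, 350, 529, 548.66, 613.4, 697, 787, 890]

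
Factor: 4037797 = 4037797^1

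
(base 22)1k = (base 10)42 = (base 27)1f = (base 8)52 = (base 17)28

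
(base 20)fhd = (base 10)6353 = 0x18d1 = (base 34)5gt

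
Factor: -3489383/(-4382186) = 2^(-1) * 47^(-1) * 61^1 * 46619^(-1) * 57203^1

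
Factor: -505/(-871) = 5^1 * 13^(-1) * 67^(-1) * 101^1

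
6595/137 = 48 + 19/137 ≈ 48.14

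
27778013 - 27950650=-172637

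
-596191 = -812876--216685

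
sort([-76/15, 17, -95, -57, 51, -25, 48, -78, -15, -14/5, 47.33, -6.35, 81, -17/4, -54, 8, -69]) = [-95, -78, -69, -57, -54, -25, -15, -6.35, -76/15, -17/4, -14/5, 8, 17, 47.33, 48, 51, 81]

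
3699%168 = 3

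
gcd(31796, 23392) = 4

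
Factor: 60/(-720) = -1*2^(-2)*3^(-1) = -1/12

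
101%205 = 101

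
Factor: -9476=-1*2^2*23^1*103^1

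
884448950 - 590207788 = 294241162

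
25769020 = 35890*718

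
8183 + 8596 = 16779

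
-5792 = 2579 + -8371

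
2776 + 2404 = 5180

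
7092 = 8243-1151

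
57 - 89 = -32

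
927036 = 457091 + 469945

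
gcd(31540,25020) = 20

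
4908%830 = 758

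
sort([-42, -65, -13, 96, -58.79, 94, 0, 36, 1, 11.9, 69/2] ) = [-65, -58.79, -42, -13, 0, 1, 11.9, 69/2, 36, 94, 96] 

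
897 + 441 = 1338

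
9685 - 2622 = 7063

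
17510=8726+8784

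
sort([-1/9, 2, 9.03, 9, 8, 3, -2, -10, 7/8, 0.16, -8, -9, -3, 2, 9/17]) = [-10, -9, -8, -3, -2, -1/9, 0.16, 9/17, 7/8, 2, 2, 3, 8, 9, 9.03]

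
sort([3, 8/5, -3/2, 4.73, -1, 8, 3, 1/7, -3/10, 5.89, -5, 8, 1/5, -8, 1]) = [-8, -5, -3/2, -1, -3/10, 1/7, 1/5, 1, 8/5, 3, 3, 4.73, 5.89, 8, 8]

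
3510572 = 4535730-1025158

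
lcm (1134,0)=0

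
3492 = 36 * 97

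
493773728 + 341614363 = 835388091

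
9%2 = 1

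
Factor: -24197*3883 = -1*11^1*353^1*24197^1 = -93956951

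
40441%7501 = 2936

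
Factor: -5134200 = -1*2^3*3^1*5^2*43^1*199^1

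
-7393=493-7886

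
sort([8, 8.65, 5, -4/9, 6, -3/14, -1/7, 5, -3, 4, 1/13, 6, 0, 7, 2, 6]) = [-3, -4/9, -3/14, -1/7, 0, 1/13, 2, 4, 5, 5, 6, 6, 6, 7, 8, 8.65]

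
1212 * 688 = 833856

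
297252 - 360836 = -63584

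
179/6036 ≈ 0.0297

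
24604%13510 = 11094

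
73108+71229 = 144337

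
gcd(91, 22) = 1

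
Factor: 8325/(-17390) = -1 * 2^(-1) * 3^2 * 5^1 * 47^(-1) = -45/94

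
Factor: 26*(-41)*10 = -1*2^2*5^1*13^1*41^1 = -10660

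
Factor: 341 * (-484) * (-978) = 2^3 * 3^1 * 11^3 * 31^1 * 163^1 = 161413032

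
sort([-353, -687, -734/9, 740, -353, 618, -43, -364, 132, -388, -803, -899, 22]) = [-899, -803, -687, -388, -364, -353, -353, -734/9, -43, 22, 132, 618, 740]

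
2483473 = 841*2953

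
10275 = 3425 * 3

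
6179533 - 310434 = 5869099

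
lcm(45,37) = 1665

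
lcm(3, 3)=3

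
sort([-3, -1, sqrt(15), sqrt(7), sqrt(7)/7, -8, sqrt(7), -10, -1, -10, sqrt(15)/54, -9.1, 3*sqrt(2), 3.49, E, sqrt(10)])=[-10, -10, -9.1, -8, -3, -1, -1, sqrt(15)/54, sqrt(7)/7, sqrt(7), sqrt(7), E, sqrt(10), 3.49, sqrt(15), 3*sqrt(2)]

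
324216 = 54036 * 6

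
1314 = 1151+163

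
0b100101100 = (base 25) c0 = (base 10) 300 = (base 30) a0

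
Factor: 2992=2^4*11^1*17^1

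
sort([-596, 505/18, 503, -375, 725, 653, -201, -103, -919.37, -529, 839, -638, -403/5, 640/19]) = [-919.37, -638, -596, -529, -375, -201, -103, -403/5, 505/18, 640/19, 503, 653, 725, 839]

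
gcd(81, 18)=9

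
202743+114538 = 317281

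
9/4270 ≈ 0.00211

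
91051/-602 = -151 - 149/602 ≈ -151.25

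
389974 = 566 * 689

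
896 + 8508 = 9404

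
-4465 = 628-5093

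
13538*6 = 81228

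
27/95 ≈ 0.284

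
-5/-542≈0.00923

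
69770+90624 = 160394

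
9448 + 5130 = 14578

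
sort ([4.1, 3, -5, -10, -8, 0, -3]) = [-10, -8, -5, -3, 0, 3, 4.1]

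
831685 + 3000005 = 3831690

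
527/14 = 37+9/14 ≈ 37.64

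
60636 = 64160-3524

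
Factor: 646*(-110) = -1*2^2*5^1*11^1*17^1*19^1 = -71060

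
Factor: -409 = -1 * 409^1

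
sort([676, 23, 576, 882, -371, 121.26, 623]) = [-371, 23, 121.26, 576, 623, 676, 882]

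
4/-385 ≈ -0.0104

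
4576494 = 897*5102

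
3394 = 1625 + 1769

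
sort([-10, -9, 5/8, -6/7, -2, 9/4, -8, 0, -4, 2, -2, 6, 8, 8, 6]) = [-10, -9, -8, -4, -2, -2, -6/7, 0, 5/8, 2, 9/4, 6, 6, 8, 8]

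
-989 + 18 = -971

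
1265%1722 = 1265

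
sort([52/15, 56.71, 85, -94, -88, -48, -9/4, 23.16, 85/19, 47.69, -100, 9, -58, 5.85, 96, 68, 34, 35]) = [-100, -94, -88, -58, -48, -9/4, 52/15, 85/19, 5.85, 9, 23.16, 34, 35, 47.69, 56.71, 68, 85, 96]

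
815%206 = 197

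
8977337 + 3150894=12128231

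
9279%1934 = 1543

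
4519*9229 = 41705851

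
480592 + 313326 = 793918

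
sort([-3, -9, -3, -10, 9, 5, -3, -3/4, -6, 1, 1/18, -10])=[-10, -10, -9, -6, -3, -3, -3, -3/4, 1/18, 1, 5, 9]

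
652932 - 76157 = 576775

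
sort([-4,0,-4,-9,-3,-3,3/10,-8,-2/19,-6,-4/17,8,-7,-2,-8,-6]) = [-9,-8,-8,-7,-6,-6,-4,-4,-3,-3,-2,-4/17,-2/19,0,3/10,8]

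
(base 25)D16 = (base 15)263B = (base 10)8156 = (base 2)1111111011100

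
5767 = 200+5567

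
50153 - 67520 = -17367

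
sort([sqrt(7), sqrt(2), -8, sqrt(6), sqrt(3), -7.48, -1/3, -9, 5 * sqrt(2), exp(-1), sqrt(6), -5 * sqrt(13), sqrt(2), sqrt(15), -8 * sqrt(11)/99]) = [-5 * sqrt(13), -9, -8, -7.48, -1/3, -8 * sqrt(11)/99, exp(-1), sqrt(2), sqrt(2), sqrt(3), sqrt(6), sqrt(6), sqrt(7), sqrt(15), 5 * sqrt(2)]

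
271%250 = 21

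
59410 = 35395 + 24015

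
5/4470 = 1/894 ≈ 0.00112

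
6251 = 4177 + 2074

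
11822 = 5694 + 6128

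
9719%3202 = 113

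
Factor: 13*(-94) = -1*2^1*13^1*47^1 = -1222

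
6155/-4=-1538 - 3/4=-1538.75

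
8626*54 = 465804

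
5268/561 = 9 + 73/187 ≈ 9.39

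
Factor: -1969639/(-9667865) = 5^(-1)*7^1*19^(-1)*53^1*149^(-1)*683^(-1)*5309^1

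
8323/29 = 287 = 287.00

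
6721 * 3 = 20163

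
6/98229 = 2/32743 ≈ 0.0000611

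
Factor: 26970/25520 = 2^ (-3)*3^1*11^ (-1)*31^1 = 93/88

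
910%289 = 43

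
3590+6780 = 10370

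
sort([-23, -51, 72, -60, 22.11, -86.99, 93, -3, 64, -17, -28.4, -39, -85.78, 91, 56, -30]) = [-86.99, -85.78, -60, -51, -39, -30, -28.4, -23, -17, -3, 22.11, 56, 64, 72, 91, 93]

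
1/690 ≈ 0.00145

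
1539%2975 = 1539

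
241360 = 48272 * 5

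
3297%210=147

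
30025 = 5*6005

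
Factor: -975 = -1*3^1*5^2*13^1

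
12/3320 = 3/830 ≈ 0.00361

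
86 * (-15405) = -1324830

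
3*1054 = 3162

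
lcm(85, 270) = 4590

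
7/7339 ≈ 0.000954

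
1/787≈0.00127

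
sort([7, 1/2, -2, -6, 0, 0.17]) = [-6, -2, 0, 0.17, 1/2, 7]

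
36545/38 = 961 + 27/38≈961.71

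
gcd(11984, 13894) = 2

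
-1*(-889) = 889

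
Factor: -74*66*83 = -1*2^2*3^1*11^1*37^1*83^1 = -405372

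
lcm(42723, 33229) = 299061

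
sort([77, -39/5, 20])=[-39/5, 20, 77]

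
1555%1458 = 97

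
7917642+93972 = 8011614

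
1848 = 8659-6811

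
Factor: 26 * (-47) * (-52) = 2^3 * 13^2 * 47^1 = 63544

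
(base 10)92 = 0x5c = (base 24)3k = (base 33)2q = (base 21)48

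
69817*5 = 349085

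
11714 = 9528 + 2186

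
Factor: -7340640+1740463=-1*11^1*311^1*1637^1=-5600177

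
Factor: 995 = 5^1 * 199^1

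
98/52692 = 49/26346 ≈ 0.00186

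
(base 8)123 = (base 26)35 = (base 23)3e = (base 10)83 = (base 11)76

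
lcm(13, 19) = 247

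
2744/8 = 343 = 343.00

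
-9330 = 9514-18844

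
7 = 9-2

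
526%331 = 195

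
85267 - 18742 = 66525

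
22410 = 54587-32177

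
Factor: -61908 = -1*2^2*3^1*7^1*11^1*67^1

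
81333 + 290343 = 371676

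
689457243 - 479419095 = 210038148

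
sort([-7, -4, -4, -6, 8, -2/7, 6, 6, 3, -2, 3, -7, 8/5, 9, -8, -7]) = [-8, -7, -7, -7, -6, -4, -4, -2, -2/7, 8/5, 3, 3, 6, 6, 8, 9]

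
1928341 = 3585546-1657205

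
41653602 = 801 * 52002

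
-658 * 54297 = -35727426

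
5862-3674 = 2188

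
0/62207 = 0 = 0.00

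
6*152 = 912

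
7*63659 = 445613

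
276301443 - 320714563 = -44413120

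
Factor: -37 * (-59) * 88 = 2^3 * 11^1 * 37^1 * 59^1 = 192104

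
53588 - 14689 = 38899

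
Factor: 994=2^1 * 7^1 * 71^1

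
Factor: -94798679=-1 * 94798679^1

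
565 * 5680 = 3209200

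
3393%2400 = 993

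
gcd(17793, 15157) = 659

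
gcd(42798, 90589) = 1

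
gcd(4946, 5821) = 1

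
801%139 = 106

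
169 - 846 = -677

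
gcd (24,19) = 1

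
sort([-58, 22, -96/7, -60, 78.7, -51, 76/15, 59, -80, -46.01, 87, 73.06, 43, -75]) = [-80, -75, -60, -58, -51, -46.01, -96/7, 76/15, 22, 43, 59, 73.06, 78.7, 87]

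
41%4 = 1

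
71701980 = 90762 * 790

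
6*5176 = 31056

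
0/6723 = 0 = 0.00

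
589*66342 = 39075438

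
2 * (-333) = -666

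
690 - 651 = 39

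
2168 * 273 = 591864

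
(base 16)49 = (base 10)73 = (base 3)2201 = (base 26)2l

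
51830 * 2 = 103660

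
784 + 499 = 1283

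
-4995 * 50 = -249750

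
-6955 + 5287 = -1668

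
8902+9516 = 18418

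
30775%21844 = 8931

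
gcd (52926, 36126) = 6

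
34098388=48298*706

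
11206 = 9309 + 1897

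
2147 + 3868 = 6015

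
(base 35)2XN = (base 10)3628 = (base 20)918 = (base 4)320230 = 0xE2C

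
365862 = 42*8711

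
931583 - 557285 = 374298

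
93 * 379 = 35247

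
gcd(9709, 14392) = 7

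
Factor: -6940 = -1*2^2*5^1*347^1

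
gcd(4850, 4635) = 5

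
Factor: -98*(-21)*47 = 2^1*3^1*7^3*47^1 = 96726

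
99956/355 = 281 + 201/355 ≈ 281.57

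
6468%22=0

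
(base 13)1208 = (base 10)2543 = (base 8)4757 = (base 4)213233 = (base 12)157b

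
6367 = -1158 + 7525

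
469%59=56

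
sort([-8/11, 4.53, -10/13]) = [-10/13, -8/11, 4.53]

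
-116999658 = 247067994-364067652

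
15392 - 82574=-67182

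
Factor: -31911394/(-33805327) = 2^1*2719^(-1)*12433^(-1)*15955697^1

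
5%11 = 5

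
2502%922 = 658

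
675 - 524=151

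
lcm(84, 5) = 420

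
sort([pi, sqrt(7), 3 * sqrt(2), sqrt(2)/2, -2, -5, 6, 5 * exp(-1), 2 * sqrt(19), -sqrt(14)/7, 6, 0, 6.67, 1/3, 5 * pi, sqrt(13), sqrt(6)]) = [-5, -2, -sqrt(14)/7, 0, 1/3, sqrt(2)/2, 5 * exp(-1), sqrt(6), sqrt(7), pi, sqrt(13), 3 * sqrt(2), 6, 6, 6.67, 2 * sqrt(19), 5 * pi]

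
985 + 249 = 1234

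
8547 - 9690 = -1143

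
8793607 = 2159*4073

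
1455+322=1777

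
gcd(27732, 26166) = 6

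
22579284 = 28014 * 806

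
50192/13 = 3860 + 12/13 ≈ 3860.92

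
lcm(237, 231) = 18249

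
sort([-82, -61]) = [-82, -61]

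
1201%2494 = 1201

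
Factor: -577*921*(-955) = 3^1*5^1*191^1*307^1*577^1 = 507503235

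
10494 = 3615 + 6879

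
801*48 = 38448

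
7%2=1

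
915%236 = 207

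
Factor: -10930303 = -1*17^1*29^1*22171^1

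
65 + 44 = 109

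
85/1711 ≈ 0.0497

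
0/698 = 0 = 0.00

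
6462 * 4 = 25848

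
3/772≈0.00389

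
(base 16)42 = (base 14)4a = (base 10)66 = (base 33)20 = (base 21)33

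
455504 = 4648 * 98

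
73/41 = 1 + 32/41 ≈ 1.78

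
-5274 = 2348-7622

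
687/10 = 68 + 7/10 = 68.70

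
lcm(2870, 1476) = 51660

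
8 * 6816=54528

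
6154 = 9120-2966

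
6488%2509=1470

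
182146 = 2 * 91073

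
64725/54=21575/18 ≈ 1198.61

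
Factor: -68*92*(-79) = 2^4*17^1*23^1*79^1 = 494224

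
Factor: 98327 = 98327^1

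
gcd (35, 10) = 5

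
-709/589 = -1 - 120/589 ≈ -1.20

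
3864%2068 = 1796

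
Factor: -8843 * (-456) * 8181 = 2^3 * 3^5 * 19^1 * 37^1 * 101^1 * 239^1 = 32989129848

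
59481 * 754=44848674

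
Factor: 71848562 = 2^1*17^1*431^1*4903^1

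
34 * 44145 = 1500930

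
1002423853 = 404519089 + 597904764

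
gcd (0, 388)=388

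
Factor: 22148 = 2^2*7^2*113^1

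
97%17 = 12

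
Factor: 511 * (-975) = -1 * 3^1 * 5^2 * 7^1 * 13^1 * 73^1 = -498225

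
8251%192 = 187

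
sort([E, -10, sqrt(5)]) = [-10, sqrt(5), E]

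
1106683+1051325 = 2158008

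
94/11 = 8+6/11 ≈ 8.55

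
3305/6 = 550 + 5/6 ≈ 550.83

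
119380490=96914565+22465925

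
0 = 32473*0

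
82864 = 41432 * 2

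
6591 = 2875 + 3716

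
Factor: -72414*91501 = -1*2^1*3^5*37^1*149^1*2473^1 = -6625953414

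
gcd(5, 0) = 5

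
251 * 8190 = 2055690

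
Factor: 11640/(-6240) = -1 * 2^(-2) * 13^(-1) * 97^1 = -97/52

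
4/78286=2/39143≈0.0000511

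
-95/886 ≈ -0.107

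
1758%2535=1758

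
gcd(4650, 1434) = 6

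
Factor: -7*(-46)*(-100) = -1*2^3*5^2*7^1*23^1 = -32200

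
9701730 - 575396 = 9126334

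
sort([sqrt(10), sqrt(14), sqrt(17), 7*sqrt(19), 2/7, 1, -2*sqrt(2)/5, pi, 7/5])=[-2*sqrt(2)/5, 2/7, 1, 7/5, pi, sqrt(10), sqrt(14), sqrt(17), 7*sqrt(19)]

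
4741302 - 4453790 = 287512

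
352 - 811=-459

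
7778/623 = 12 + 302/623 ≈ 12.48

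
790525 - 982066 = -191541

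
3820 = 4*955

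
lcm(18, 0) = 0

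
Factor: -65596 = -1*2^2*23^2*31^1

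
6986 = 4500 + 2486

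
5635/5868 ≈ 0.960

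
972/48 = 20 + 1/4 = 20.25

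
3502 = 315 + 3187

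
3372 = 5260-1888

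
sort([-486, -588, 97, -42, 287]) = [-588, -486, -42, 97, 287]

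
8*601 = 4808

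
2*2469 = 4938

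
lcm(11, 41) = 451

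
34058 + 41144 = 75202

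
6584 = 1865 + 4719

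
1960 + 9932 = 11892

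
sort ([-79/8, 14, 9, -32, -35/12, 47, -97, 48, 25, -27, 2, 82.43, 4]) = [-97, -32, -27, -79/8, -35/12, 2, 4, 9, 14, 25, 47, 48, 82.43]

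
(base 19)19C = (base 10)544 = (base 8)1040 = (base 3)202011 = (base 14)2AC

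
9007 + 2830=11837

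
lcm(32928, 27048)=757344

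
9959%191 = 27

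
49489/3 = 16496 + 1/3≈16496.33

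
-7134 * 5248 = -37439232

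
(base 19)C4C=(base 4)1011010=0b1000101000100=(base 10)4420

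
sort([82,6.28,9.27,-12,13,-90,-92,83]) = [-92,-90,-12,6.28,9.27,13,82,83]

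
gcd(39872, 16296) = 56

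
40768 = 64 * 637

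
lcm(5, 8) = 40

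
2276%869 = 538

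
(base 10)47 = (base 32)1f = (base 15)32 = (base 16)2f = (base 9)52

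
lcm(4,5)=20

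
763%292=179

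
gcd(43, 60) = 1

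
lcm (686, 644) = 31556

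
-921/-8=115+1/8 ≈ 115.13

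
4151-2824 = 1327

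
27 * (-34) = -918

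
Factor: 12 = 2^2*3^1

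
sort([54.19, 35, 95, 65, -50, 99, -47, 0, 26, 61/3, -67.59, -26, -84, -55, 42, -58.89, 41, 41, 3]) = [-84, -67.59, -58.89, -55, -50, -47, -26, 0, 3, 61/3, 26, 35, 41, 41, 42, 54.19, 65, 95, 99]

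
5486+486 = 5972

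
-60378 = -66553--6175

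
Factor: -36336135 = -1*3^1*5^1*11^1*349^1*631^1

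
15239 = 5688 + 9551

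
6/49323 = 2/16441 ≈ 0.000122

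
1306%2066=1306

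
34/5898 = 17/2949 ≈ 0.00576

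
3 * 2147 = 6441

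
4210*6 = 25260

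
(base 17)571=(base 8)3035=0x61d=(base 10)1565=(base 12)aa5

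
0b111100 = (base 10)60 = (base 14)44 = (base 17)39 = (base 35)1p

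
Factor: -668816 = -1 * 2^4 * 41801^1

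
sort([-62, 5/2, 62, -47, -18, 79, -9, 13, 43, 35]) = [-62, -47, -18, -9, 5/2, 13, 35, 43, 62, 79]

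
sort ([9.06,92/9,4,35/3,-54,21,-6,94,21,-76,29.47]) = [-76,-54,-6,4,9.06,92/9,35/3,21,21,29.47,94]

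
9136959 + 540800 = 9677759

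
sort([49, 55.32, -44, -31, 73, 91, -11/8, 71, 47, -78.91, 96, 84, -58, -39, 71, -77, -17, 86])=[-78.91, -77, -58, -44, -39, -31, -17, -11/8, 47, 49, 55.32, 71, 71, 73, 84, 86, 91, 96]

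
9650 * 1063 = 10257950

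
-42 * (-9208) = 386736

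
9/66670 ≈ 0.000135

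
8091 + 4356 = 12447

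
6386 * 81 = 517266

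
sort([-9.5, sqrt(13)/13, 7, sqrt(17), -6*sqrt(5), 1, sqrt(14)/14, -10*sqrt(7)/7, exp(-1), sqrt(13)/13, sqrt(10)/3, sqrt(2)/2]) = [-6*sqrt(5), -9.5, -10*sqrt(7)/7, sqrt(14)/14, sqrt(13)/13, sqrt(13)/13, exp(-1), sqrt(2)/2, 1, sqrt(10)/3, sqrt(17), 7]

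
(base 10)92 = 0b1011100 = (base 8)134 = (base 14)68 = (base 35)2m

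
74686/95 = 786+16/95≈786.17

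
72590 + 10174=82764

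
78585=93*845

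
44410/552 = 22205/276 ≈ 80.45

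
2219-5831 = -3612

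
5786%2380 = 1026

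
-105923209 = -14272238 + -91650971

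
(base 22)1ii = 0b1110000010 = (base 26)18e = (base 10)898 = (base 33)r7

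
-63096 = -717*88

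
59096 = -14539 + 73635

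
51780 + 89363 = 141143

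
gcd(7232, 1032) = 8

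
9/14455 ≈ 0.000623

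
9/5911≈0.00152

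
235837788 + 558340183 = 794177971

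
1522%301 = 17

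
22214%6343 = 3185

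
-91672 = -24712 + -66960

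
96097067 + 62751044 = 158848111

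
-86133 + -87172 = -173305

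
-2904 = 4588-7492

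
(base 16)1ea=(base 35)e0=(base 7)1300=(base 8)752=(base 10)490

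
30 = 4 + 26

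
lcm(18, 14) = 126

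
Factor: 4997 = 19^1*263^1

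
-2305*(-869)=2003045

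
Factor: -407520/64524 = -1 * 2^3 * 3^1 * 5^1 * 19^(-1) = -120/19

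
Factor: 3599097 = 3^1 * 1199699^1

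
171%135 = 36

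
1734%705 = 324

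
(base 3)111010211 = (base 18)1ba4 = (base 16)256c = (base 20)13j0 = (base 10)9580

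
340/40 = 17/2 = 8.50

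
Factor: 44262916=2^2*31^1*356959^1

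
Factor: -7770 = -1 * 2^1 * 3^1 * 5^1 * 7^1 * 37^1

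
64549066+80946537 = 145495603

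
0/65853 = 0 = 0.00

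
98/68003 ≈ 0.00144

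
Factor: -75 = -1*3^1*5^2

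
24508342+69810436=94318778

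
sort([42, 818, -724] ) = [-724, 42, 818] 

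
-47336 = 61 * (-776)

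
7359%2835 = 1689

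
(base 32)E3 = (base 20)12B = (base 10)451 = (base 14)243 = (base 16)1C3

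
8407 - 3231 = 5176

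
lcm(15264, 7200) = 381600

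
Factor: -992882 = -1*2^1*11^1*45131^1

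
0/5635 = 0 = 0.00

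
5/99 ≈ 0.0505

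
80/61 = 1+19/61 ≈ 1.31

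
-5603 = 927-6530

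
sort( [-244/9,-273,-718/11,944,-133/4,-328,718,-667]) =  [-667,-328,-273,-718/11,-133/4,-244/9,718,944]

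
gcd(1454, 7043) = 1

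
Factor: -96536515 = -1*5^1*37^1*521819^1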